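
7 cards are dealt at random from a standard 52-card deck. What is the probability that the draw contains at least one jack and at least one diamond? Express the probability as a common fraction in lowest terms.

There are C(52,7) = 133784560 possible draws.
By inclusion-exclusion on the complements, draws missing all jacks or all diamonds: C(48,7) + C(39,7) − C(36,7) = 73629072 + 15380937 − 8347680 = 80662329.
So draws with at least one of each: 133784560 − 80662329 = 53122231, probability 53122231/133784560.

53122231/133784560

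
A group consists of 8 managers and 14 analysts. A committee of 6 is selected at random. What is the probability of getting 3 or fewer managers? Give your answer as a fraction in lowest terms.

There are C(22,6) = 74613 ways to choose the 6.
Count the complement (more than 3 managers): C(8,4)·C(14,2) + C(8,5)·C(14,1) + C(8,6)·C(14,0) = 6370 + 784 + 28 = 7182.
Probability = 1 − 7182/74613 = 67431/74613 = 169/187.

169/187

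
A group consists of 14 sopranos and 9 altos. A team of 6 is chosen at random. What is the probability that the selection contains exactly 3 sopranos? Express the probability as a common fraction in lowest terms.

1456/4807

Total number of selections: C(23,6) = 100947.
Selections with exactly 3 sopranos: choose 3 of the 14 sopranos and 3 of the 9 altos, C(14,3)·C(9,3) = 364·84 = 30576.
Probability = 30576/100947 = 1456/4807.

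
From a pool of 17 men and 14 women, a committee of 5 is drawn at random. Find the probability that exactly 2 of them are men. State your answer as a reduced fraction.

Total number of selections: C(31,5) = 169911.
Selections with exactly 2 men: choose 2 of the 17 men and 3 of the 14 women, C(17,2)·C(14,3) = 136·364 = 49504.
Probability = 49504/169911 = 7072/24273.

7072/24273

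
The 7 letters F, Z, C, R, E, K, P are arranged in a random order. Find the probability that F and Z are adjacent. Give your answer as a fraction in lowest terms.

2/7

There are 7! = 5040 arrangements.
Treat F and Z as a block: 6! arrangements of the blocks × 2 orders within the block = 2·720 = 1440.
Probability = 1440/5040 = 2/7.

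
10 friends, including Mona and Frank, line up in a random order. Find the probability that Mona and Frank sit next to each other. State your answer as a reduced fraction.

1/5

There are 10! = 3628800 arrangements.
Treat Mona and Frank as a block: 9! arrangements of the blocks × 2 orders within the block = 2·362880 = 725760.
Probability = 725760/3628800 = 1/5.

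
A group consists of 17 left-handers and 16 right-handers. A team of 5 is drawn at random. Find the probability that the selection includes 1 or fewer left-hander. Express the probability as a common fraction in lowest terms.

Total selections: C(33,5) = 237336.
Favorable selections (1 or fewer left-hander): C(17,0)·C(16,5) + C(17,1)·C(16,4) = 4368 + 30940 = 35308.
Probability = 35308/237336 = 8827/59334.

8827/59334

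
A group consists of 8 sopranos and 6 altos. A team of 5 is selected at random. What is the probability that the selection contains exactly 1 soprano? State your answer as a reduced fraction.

Total number of selections: C(14,5) = 2002.
Selections with exactly 1 soprano: choose 1 of the 8 sopranos and 4 of the 6 altos, C(8,1)·C(6,4) = 8·15 = 120.
Probability = 120/2002 = 60/1001.

60/1001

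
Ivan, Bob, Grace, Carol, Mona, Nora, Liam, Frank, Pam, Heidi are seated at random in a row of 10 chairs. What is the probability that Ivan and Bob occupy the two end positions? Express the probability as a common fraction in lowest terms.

There are 10! = 3628800 arrangements.
Place Ivan and Bob at the ends in 2 ways, arrange the remaining 8 in 8! = 40320 ways: 2·40320 = 80640.
Probability = 80640/3628800 = 1/45.

1/45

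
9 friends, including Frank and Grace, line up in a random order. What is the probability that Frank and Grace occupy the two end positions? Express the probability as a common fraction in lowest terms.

1/36

There are 9! = 362880 arrangements.
Place Frank and Grace at the ends in 2 ways, arrange the remaining 7 in 7! = 5040 ways: 2·5040 = 10080.
Probability = 10080/362880 = 1/36.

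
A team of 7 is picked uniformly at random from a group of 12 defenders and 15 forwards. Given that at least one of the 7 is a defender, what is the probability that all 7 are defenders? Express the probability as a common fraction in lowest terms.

8/8905

Work in counts. Selections with at least one defender: C(27,7) − C(15,7) = 888030 − 6435 = 881595.
Of those, selections where all 7 are defenders: C(12,7) = 792.
Conditional probability = 792/881595 = 8/8905.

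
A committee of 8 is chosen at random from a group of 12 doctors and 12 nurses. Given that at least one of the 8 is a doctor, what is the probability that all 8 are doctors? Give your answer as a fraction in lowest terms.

Work in counts. Selections with at least one doctor: C(24,8) − C(12,8) = 735471 − 495 = 734976.
Of those, selections where all 8 are doctors: C(12,8) = 495.
Conditional probability = 495/734976 = 5/7424.

5/7424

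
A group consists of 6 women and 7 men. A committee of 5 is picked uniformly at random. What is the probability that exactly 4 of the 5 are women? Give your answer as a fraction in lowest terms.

There are C(13,5) = 1287 ways to choose 5 from 13.
Selections with exactly 4 women: choose 4 of the 6 women and 1 of the 7 men, C(6,4)·C(7,1) = 15·7 = 105.
Probability = 105/1287 = 35/429.

35/429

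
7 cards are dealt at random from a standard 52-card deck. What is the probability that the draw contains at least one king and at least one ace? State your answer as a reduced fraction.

There are C(52,7) = 133784560 possible draws.
By inclusion-exclusion on the complements, draws missing all kings or all aces: C(48,7) + C(48,7) − C(44,7) = 73629072 + 73629072 − 38320568 = 108937576.
So draws with at least one of each: 133784560 − 108937576 = 24846984, probability 24846984/133784560 = 3105873/16723070.

3105873/16723070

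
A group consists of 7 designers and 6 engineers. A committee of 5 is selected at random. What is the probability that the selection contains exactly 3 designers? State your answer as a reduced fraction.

175/429

Total number of selections: C(13,5) = 1287.
Selections with exactly 3 designers: choose 3 of the 7 designers and 2 of the 6 engineers, C(7,3)·C(6,2) = 35·15 = 525.
Probability = 525/1287 = 175/429.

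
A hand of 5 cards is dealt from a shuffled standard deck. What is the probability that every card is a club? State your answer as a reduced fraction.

33/66640

There are C(52,5) = 2598960 possible 5-card hands.
Hands that are all clubs: C(13,5) = 1287.
Probability = 1287/2598960 = 33/66640.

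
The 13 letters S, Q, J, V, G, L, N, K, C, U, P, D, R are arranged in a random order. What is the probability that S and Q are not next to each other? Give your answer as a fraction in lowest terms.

There are 13! = 6227020800 arrangements.
Arrangements with S and Q adjacent: 2·12! = 958003200.
So not adjacent: 6227020800 − 958003200 = 5269017600, probability 5269017600/6227020800 = 11/13.

11/13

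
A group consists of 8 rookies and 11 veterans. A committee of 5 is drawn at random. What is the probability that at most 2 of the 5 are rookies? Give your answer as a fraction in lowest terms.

Total selections: C(19,5) = 11628.
Favorable selections (at most 2 rookies): C(8,0)·C(11,5) + C(8,1)·C(11,4) + C(8,2)·C(11,3) = 462 + 2640 + 4620 = 7722.
Probability = 7722/11628 = 429/646.

429/646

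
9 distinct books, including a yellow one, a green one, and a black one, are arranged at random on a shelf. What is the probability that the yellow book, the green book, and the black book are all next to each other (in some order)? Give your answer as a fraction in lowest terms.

There are 9! = 362880 arrangements.
Treat the three as one block: 7! placements × 3! orders within the block = 5040·6 = 30240.
Probability = 30240/362880 = 1/12.

1/12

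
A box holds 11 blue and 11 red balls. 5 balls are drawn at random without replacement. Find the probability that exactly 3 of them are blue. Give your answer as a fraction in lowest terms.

275/798

The sample space is all 5-subsets of the 22: C(22,5) = 26334.
Selections with exactly 3 blue: choose 3 of the 11 blue and 2 of the 11 red, C(11,3)·C(11,2) = 165·55 = 9075.
Probability = 9075/26334 = 275/798.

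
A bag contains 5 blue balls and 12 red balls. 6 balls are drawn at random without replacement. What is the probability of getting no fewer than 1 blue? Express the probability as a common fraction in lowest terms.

Total selections: C(17,6) = 12376.
The complement is all 6 are red: C(12,6) = 924.
Probability = 1 − 924/12376 = 11452/12376 = 409/442.

409/442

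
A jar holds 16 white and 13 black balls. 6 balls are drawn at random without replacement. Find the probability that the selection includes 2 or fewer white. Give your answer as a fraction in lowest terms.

There are C(29,6) = 475020 ways to choose the 6.
Favorable selections (2 or fewer white): C(16,0)·C(13,6) + C(16,1)·C(13,5) + C(16,2)·C(13,4) = 1716 + 20592 + 85800 = 108108.
Probability = 108108/475020 = 33/145.

33/145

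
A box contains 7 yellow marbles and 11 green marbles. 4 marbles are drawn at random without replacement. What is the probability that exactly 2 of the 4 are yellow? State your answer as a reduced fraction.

77/204

Total number of selections: C(18,4) = 3060.
Selections with exactly 2 yellow: choose 2 of the 7 yellow and 2 of the 11 green, C(7,2)·C(11,2) = 21·55 = 1155.
Probability = 1155/3060 = 77/204.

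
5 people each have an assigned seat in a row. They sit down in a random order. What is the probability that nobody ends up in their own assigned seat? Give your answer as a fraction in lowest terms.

There are 5! = 120 seatings.
By inclusion-exclusion, seatings with no fixed points: C(5,0)·5! − C(5,1)·4! + C(5,2)·3! − C(5,3)·2! + C(5,4)·1! − C(5,5)·0! = 44.
Probability = 44/120 = 11/30.

11/30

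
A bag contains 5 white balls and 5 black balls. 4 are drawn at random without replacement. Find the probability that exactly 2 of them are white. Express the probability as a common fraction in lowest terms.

There are C(10,4) = 210 ways to choose 4 from 10.
Selections with exactly 2 white: choose 2 of the 5 white and 2 of the 5 black, C(5,2)·C(5,2) = 10·10 = 100.
Probability = 100/210 = 10/21.

10/21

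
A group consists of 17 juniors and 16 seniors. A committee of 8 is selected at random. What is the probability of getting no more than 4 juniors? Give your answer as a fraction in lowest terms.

There are C(33,8) = 13884156 ways to choose the 8.
Count the complement (more than 4 juniors): C(17,5)·C(16,3) + C(17,6)·C(16,2) + C(17,7)·C(16,1) + C(17,8)·C(16,0) = 3465280 + 1485120 + 311168 + 24310 = 5285878.
Probability = 1 − 5285878/13884156 = 8598278/13884156 = 330703/534006.

330703/534006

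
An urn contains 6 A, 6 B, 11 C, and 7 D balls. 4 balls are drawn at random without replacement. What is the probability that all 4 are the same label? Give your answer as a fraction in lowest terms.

79/5481

There are C(30,4) = 27405 ways to draw 4 balls.
All same label: C(6,4) + C(6,4) + C(11,4) + C(7,4) = 15 + 15 + 330 + 35 = 395.
Probability = 395/27405 = 79/5481.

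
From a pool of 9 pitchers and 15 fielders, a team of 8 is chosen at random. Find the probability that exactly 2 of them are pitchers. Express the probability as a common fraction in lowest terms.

There are C(24,8) = 735471 ways to choose 8 from 24.
Selections with exactly 2 pitchers: choose 2 of the 9 pitchers and 6 of the 15 fielders, C(9,2)·C(15,6) = 36·5005 = 180180.
Probability = 180180/735471 = 1820/7429.

1820/7429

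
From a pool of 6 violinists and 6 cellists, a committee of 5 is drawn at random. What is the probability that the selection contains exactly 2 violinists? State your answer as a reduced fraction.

Total number of selections: C(12,5) = 792.
Selections with exactly 2 violinists: choose 2 of the 6 violinists and 3 of the 6 cellists, C(6,2)·C(6,3) = 15·20 = 300.
Probability = 300/792 = 25/66.

25/66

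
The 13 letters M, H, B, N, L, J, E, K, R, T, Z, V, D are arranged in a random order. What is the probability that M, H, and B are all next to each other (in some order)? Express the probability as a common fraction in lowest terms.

There are 13! = 6227020800 arrangements.
Treat the three as one block: 11! placements × 3! orders within the block = 39916800·6 = 239500800.
Probability = 239500800/6227020800 = 1/26.

1/26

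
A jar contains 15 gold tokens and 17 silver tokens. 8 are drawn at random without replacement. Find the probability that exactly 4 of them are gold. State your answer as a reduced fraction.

833/2697

Total number of selections: C(32,8) = 10518300.
Selections with exactly 4 gold: choose 4 of the 15 gold and 4 of the 17 silver, C(15,4)·C(17,4) = 1365·2380 = 3248700.
Probability = 3248700/10518300 = 833/2697.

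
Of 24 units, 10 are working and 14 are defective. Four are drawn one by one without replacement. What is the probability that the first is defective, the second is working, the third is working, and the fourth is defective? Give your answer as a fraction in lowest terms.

65/1012

Multiply the conditional probabilities at each draw: 14/24 · 10/23 · 9/22 · 13/21 = 16380/255024 = 65/1012.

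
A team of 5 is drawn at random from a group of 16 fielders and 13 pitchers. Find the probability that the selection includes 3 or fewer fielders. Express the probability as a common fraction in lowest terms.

Total selections: C(29,5) = 118755.
Count the complement (more than 3 fielders): C(16,4)·C(13,1) + C(16,5)·C(13,0) = 23660 + 4368 = 28028.
Probability = 1 − 28028/118755 = 90727/118755 = 997/1305.

997/1305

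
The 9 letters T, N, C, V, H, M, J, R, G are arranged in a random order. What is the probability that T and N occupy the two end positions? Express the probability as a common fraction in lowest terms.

There are 9! = 362880 arrangements.
Place T and N at the ends in 2 ways, arrange the remaining 7 in 7! = 5040 ways: 2·5040 = 10080.
Probability = 10080/362880 = 1/36.

1/36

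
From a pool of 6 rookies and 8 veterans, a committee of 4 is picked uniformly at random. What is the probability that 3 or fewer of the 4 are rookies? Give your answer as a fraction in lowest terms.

986/1001

Total selections: C(14,4) = 1001.
Favorable selections (3 or fewer rookies): C(6,0)·C(8,4) + C(6,1)·C(8,3) + C(6,2)·C(8,2) + C(6,3)·C(8,1) = 70 + 336 + 420 + 160 = 986.
Probability = 986/1001.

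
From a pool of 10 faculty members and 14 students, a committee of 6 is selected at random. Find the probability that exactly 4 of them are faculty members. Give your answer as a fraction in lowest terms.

Total number of selections: C(24,6) = 134596.
Selections with exactly 4 faculty members: choose 4 of the 10 faculty members and 2 of the 14 students, C(10,4)·C(14,2) = 210·91 = 19110.
Probability = 19110/134596 = 1365/9614.

1365/9614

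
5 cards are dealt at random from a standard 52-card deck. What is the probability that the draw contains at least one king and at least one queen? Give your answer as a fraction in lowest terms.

6509/64974

There are C(52,5) = 2598960 possible draws.
By inclusion-exclusion on the complements, draws missing all kings or all queens: C(48,5) + C(48,5) − C(44,5) = 1712304 + 1712304 − 1086008 = 2338600.
So draws with at least one of each: 2598960 − 2338600 = 260360, probability 260360/2598960 = 6509/64974.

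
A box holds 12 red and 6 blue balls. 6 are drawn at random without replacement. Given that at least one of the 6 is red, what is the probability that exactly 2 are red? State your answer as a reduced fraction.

990/18563

Work in counts. Selections with at least one red: C(18,6) − C(6,6) = 18564 − 1 = 18563.
Of those, selections where exactly 2 are red: C(12,2)·C(6,4) = 66·15 = 990.
Conditional probability = 990/18563.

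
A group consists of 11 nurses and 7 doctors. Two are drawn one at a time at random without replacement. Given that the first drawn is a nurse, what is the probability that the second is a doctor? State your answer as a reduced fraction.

7/17

After removing one nurse, 17 remain: 10 nurses and 7 doctors.
So the probability the next is a doctor is 7/17.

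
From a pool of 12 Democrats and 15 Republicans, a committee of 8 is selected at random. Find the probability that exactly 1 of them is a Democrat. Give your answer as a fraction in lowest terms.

4/115

Total number of selections: C(27,8) = 2220075.
Selections with exactly 1 Democrat: choose 1 of the 12 Democrats and 7 of the 15 Republicans, C(12,1)·C(15,7) = 12·6435 = 77220.
Probability = 77220/2220075 = 4/115.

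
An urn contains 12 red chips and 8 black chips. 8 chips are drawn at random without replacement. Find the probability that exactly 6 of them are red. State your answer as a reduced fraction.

Total number of selections: C(20,8) = 125970.
Selections with exactly 6 red: choose 6 of the 12 red and 2 of the 8 black, C(12,6)·C(8,2) = 924·28 = 25872.
Probability = 25872/125970 = 4312/20995.

4312/20995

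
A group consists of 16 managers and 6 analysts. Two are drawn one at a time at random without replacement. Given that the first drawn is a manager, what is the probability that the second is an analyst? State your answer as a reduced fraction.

2/7

After removing one manager, 21 remain: 15 managers and 6 analysts.
So the probability the next is an analyst is 6/21 = 2/7.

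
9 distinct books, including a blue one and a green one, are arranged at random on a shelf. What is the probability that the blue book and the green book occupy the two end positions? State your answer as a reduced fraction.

1/36

There are 9! = 362880 arrangements.
Place the blue book and the green book at the ends in 2 ways, arrange the remaining 7 in 7! = 5040 ways: 2·5040 = 10080.
Probability = 10080/362880 = 1/36.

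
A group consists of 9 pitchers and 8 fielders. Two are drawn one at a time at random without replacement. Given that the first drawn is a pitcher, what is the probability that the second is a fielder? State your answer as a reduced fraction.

After removing one pitcher, 16 remain: 8 pitchers and 8 fielders.
So the probability the next is a fielder is 8/16 = 1/2.

1/2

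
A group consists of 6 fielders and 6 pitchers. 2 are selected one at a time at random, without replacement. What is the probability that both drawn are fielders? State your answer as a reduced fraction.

Multiply the conditional probabilities at each draw: 6/12 · 5/11 = 30/132 = 5/22.

5/22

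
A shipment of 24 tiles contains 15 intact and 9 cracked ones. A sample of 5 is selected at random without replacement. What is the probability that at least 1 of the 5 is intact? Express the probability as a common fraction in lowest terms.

Total selections: C(24,5) = 42504.
The complement is all 5 are cracked: C(9,5) = 126.
Probability = 1 − 126/42504 = 42378/42504 = 1009/1012.

1009/1012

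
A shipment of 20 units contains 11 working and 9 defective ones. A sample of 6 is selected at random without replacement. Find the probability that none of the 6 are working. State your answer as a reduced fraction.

There are C(20,6) = 38760 possible selections.
Selections with no working (all defective): C(9,6) = 84.
Probability = 84/38760 = 7/3230.

7/3230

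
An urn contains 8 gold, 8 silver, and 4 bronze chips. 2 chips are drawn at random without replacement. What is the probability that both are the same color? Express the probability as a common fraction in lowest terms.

There are C(20,2) = 190 ways to draw 2 chips.
All same color: C(8,2) + C(8,2) + C(4,2) = 28 + 28 + 6 = 62.
Probability = 62/190 = 31/95.

31/95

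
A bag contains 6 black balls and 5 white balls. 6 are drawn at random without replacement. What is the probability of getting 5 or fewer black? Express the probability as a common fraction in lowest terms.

461/462

There are C(11,6) = 462 ways to choose the 6.
The complement is exactly 6 black: C(6,6)·C(5,0) = 1.
Probability = 1 − 1/462 = 461/462.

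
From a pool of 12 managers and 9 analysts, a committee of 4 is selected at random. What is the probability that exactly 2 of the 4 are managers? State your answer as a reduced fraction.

264/665

The sample space is all 4-subsets of the 21: C(21,4) = 5985.
Selections with exactly 2 managers: choose 2 of the 12 managers and 2 of the 9 analysts, C(12,2)·C(9,2) = 66·36 = 2376.
Probability = 2376/5985 = 264/665.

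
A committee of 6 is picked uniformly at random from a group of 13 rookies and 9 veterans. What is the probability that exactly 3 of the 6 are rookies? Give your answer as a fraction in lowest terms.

Total number of selections: C(22,6) = 74613.
Selections with exactly 3 rookies: choose 3 of the 13 rookies and 3 of the 9 veterans, C(13,3)·C(9,3) = 286·84 = 24024.
Probability = 24024/74613 = 104/323.

104/323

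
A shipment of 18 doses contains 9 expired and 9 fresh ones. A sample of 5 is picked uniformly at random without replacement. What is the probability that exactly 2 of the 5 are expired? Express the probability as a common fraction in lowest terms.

6/17

There are C(18,5) = 8568 ways to choose 5 from 18.
Selections with exactly 2 expired: choose 2 of the 9 expired and 3 of the 9 fresh, C(9,2)·C(9,3) = 36·84 = 3024.
Probability = 3024/8568 = 6/17.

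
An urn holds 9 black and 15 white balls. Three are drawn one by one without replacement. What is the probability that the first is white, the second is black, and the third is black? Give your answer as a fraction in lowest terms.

Multiply the conditional probabilities at each draw: 15/24 · 9/23 · 8/22 = 1080/12144 = 45/506.

45/506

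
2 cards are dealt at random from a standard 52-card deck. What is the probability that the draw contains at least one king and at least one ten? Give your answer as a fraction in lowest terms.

There are C(52,2) = 1326 possible draws.
By inclusion-exclusion on the complements, draws missing all kings or all tens: C(48,2) + C(48,2) − C(44,2) = 1128 + 1128 − 946 = 1310.
So draws with at least one of each: 1326 − 1310 = 16, probability 16/1326 = 8/663.

8/663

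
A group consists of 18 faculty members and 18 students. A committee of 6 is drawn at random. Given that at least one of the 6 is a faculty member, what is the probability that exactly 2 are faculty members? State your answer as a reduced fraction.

Work in counts. Selections with at least one faculty member: C(36,6) − C(18,6) = 1947792 − 18564 = 1929228.
Of those, selections where exactly 2 are faculty members: C(18,2)·C(18,4) = 153·3060 = 468180.
Conditional probability = 468180/1929228 = 2295/9457.

2295/9457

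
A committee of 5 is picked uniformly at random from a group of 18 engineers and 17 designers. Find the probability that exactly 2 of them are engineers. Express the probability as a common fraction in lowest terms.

The sample space is all 5-subsets of the 35: C(35,5) = 324632.
Selections with exactly 2 engineers: choose 2 of the 18 engineers and 3 of the 17 designers, C(18,2)·C(17,3) = 153·680 = 104040.
Probability = 104040/324632 = 765/2387.

765/2387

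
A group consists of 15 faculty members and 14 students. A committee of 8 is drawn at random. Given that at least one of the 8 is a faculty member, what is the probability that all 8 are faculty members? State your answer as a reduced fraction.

15/9998

Work in counts. Selections with at least one faculty member: C(29,8) − C(14,8) = 4292145 − 3003 = 4289142.
Of those, selections where all 8 are faculty members: C(15,8) = 6435.
Conditional probability = 6435/4289142 = 15/9998.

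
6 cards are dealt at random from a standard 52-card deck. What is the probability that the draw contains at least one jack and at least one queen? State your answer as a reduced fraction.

718637/5089630

There are C(52,6) = 20358520 possible draws.
By inclusion-exclusion on the complements, draws missing all jacks or all queens: C(48,6) + C(48,6) − C(44,6) = 12271512 + 12271512 − 7059052 = 17483972.
So draws with at least one of each: 20358520 − 17483972 = 2874548, probability 2874548/20358520 = 718637/5089630.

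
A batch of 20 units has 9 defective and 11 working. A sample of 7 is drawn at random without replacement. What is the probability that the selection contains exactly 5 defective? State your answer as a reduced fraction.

Total number of selections: C(20,7) = 77520.
Selections with exactly 5 defective: choose 5 of the 9 defective and 2 of the 11 working, C(9,5)·C(11,2) = 126·55 = 6930.
Probability = 6930/77520 = 231/2584.

231/2584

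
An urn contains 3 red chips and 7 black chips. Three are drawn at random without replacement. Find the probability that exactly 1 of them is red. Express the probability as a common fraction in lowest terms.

21/40

The sample space is all 3-subsets of the 10: C(10,3) = 120.
Selections with exactly 1 red: choose 1 of the 3 red and 2 of the 7 black, C(3,1)·C(7,2) = 3·21 = 63.
Probability = 63/120 = 21/40.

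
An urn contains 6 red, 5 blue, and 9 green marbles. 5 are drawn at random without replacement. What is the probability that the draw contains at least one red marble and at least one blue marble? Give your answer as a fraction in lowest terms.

625/912

There are C(20,5) = 15504 possible draws.
By inclusion-exclusion on the complements, draws missing all red or all blue: C(14,5) + C(15,5) − C(9,5) = 2002 + 3003 − 126 = 4879.
So draws with at least one of each: 15504 − 4879 = 10625, probability 10625/15504 = 625/912.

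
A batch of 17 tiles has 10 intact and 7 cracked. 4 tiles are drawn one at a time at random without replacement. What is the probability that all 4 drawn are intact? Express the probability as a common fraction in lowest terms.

Multiply the conditional probabilities at each draw: 10/17 · 9/16 · 8/15 · 7/14 = 5040/57120 = 3/34.

3/34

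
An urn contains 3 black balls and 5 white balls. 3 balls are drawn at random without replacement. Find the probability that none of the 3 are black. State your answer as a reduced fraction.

There are C(8,3) = 56 possible selections.
Selections with no black (all white): C(5,3) = 10.
Probability = 10/56 = 5/28.

5/28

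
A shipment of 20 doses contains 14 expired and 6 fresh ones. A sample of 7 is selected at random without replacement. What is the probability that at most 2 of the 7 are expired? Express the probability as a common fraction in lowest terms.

7/969

Total selections: C(20,7) = 77520.
Favorable selections (at most 2 expired): C(14,1)·C(6,6) + C(14,2)·C(6,5) = 14 + 546 = 560.
Probability = 560/77520 = 7/969.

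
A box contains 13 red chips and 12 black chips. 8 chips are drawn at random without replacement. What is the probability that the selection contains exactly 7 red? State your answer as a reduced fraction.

The sample space is all 8-subsets of the 25: C(25,8) = 1081575.
Selections with exactly 7 red: choose 7 of the 13 red and 1 of the 12 black, C(13,7)·C(12,1) = 1716·12 = 20592.
Probability = 20592/1081575 = 208/10925.

208/10925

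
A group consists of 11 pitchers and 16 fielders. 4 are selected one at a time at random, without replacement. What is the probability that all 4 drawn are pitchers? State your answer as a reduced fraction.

11/585

Multiply the conditional probabilities at each draw: 11/27 · 10/26 · 9/25 · 8/24 = 7920/421200 = 11/585.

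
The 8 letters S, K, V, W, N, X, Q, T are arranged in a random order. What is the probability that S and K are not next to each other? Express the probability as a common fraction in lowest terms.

3/4

There are 8! = 40320 arrangements.
Arrangements with S and K adjacent: 2·7! = 10080.
So not adjacent: 40320 − 10080 = 30240, probability 30240/40320 = 3/4.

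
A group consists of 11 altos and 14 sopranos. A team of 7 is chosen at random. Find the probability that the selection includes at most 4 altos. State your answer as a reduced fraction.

1963/2185

Total selections: C(25,7) = 480700.
Count the complement (more than 4 altos): C(11,5)·C(14,2) + C(11,6)·C(14,1) + C(11,7)·C(14,0) = 42042 + 6468 + 330 = 48840.
Probability = 1 − 48840/480700 = 431860/480700 = 1963/2185.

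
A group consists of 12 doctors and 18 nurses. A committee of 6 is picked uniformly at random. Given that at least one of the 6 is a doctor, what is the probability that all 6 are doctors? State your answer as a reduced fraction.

44/27391

Work in counts. Selections with at least one doctor: C(30,6) − C(18,6) = 593775 − 18564 = 575211.
Of those, selections where all 6 are doctors: C(12,6) = 924.
Conditional probability = 924/575211 = 44/27391.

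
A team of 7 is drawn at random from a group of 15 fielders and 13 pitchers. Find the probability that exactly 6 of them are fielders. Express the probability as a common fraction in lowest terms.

91/1656

Total number of selections: C(28,7) = 1184040.
Selections with exactly 6 fielders: choose 6 of the 15 fielders and 1 of the 13 pitchers, C(15,6)·C(13,1) = 5005·13 = 65065.
Probability = 65065/1184040 = 91/1656.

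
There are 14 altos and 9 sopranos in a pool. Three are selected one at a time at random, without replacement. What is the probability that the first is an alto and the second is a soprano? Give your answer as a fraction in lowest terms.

Multiply the conditional probabilities at each draw: 14/23 · 9/22 = 126/506 = 63/253.

63/253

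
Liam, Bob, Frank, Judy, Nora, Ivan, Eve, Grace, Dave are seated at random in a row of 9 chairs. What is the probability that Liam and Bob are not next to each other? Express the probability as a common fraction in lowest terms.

7/9

There are 9! = 362880 arrangements.
Arrangements with Liam and Bob adjacent: 2·8! = 80640.
So not adjacent: 362880 − 80640 = 282240, probability 282240/362880 = 7/9.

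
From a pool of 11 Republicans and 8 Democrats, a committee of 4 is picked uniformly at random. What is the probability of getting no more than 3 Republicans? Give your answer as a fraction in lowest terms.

Total selections: C(19,4) = 3876.
The complement is exactly 4 Republicans: C(11,4)·C(8,0) = 330.
Probability = 1 − 330/3876 = 3546/3876 = 591/646.

591/646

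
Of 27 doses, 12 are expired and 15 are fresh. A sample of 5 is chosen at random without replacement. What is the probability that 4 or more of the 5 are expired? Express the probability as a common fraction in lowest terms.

Total selections: C(27,5) = 80730.
Favorable selections (4 or more expired): C(12,4)·C(15,1) + C(12,5)·C(15,0) = 7425 + 792 = 8217.
Probability = 8217/80730 = 913/8970.

913/8970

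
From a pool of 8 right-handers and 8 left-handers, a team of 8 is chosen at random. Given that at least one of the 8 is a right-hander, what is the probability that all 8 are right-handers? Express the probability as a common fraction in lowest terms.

Work in counts. Selections with at least one right-hander: C(16,8) − C(8,8) = 12870 − 1 = 12869.
Of those, selections where all 8 are right-handers: C(8,8) = 1.
Conditional probability = 1/12869.

1/12869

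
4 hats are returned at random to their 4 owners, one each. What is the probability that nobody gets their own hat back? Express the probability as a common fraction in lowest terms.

There are 4! = 24 assignments.
By inclusion-exclusion, assignments with no fixed points: C(4,0)·4! − C(4,1)·3! + C(4,2)·2! − C(4,3)·1! + C(4,4)·0! = 9.
Probability = 9/24 = 3/8.

3/8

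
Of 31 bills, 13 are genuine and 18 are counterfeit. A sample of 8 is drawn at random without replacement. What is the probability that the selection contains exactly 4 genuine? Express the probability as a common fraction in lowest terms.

748/2697

The sample space is all 8-subsets of the 31: C(31,8) = 7888725.
Selections with exactly 4 genuine: choose 4 of the 13 genuine and 4 of the 18 counterfeit, C(13,4)·C(18,4) = 715·3060 = 2187900.
Probability = 2187900/7888725 = 748/2697.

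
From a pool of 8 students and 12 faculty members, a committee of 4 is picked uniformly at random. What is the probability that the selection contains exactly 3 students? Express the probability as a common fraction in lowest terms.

There are C(20,4) = 4845 ways to choose 4 from 20.
Selections with exactly 3 students: choose 3 of the 8 students and 1 of the 12 faculty members, C(8,3)·C(12,1) = 56·12 = 672.
Probability = 672/4845 = 224/1615.

224/1615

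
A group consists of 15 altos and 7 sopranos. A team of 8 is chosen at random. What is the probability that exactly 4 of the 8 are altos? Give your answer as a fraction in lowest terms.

3185/21318

There are C(22,8) = 319770 ways to choose 8 from 22.
Selections with exactly 4 altos: choose 4 of the 15 altos and 4 of the 7 sopranos, C(15,4)·C(7,4) = 1365·35 = 47775.
Probability = 47775/319770 = 3185/21318.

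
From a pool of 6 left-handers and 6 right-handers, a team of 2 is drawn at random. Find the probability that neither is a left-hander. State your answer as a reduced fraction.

There are C(12,2) = 66 possible selections.
Selections with no left-handers (all right-handers): C(6,2) = 15.
Probability = 15/66 = 5/22.

5/22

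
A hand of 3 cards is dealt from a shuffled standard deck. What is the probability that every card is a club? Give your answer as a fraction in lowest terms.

There are C(52,3) = 22100 possible 3-card hands.
Hands that are all clubs: C(13,3) = 286.
Probability = 286/22100 = 11/850.

11/850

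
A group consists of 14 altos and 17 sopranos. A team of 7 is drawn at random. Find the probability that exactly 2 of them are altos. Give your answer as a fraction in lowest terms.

Total number of selections: C(31,7) = 2629575.
Selections with exactly 2 altos: choose 2 of the 14 altos and 5 of the 17 sopranos, C(14,2)·C(17,5) = 91·6188 = 563108.
Probability = 563108/2629575 = 43316/202275.

43316/202275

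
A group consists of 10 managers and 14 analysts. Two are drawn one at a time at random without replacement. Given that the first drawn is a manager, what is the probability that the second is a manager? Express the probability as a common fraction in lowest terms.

After removing one manager, 23 remain: 9 managers and 14 analysts.
So the probability the next is a manager is 9/23.

9/23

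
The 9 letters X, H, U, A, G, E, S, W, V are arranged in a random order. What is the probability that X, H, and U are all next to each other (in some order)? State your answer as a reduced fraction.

There are 9! = 362880 arrangements.
Treat the three as one block: 7! placements × 3! orders within the block = 5040·6 = 30240.
Probability = 30240/362880 = 1/12.

1/12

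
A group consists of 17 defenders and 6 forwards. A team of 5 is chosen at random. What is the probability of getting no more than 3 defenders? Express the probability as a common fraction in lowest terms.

1883/4807

Total selections: C(23,5) = 33649.
Favorable selections (no more than 3 defenders): C(17,0)·C(6,5) + C(17,1)·C(6,4) + C(17,2)·C(6,3) + C(17,3)·C(6,2) = 6 + 255 + 2720 + 10200 = 13181.
Probability = 13181/33649 = 1883/4807.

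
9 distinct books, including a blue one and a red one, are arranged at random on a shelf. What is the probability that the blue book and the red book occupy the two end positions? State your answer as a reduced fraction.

1/36

There are 9! = 362880 arrangements.
Place the blue book and the red book at the ends in 2 ways, arrange the remaining 7 in 7! = 5040 ways: 2·5040 = 10080.
Probability = 10080/362880 = 1/36.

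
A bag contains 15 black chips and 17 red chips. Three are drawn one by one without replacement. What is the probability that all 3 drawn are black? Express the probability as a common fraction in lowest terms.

Multiply the conditional probabilities at each draw: 15/32 · 14/31 · 13/30 = 2730/29760 = 91/992.

91/992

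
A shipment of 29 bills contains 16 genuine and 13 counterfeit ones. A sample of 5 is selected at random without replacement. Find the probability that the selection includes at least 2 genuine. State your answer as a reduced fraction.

8156/9135

There are C(29,5) = 118755 ways to choose the 5.
Favorable selections (at least 2 genuine): C(16,2)·C(13,3) + C(16,3)·C(13,2) + C(16,4)·C(13,1) + C(16,5)·C(13,0) = 34320 + 43680 + 23660 + 4368 = 106028.
Probability = 106028/118755 = 8156/9135.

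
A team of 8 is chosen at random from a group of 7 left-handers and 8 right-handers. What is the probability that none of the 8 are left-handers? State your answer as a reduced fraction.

1/6435

There are C(15,8) = 6435 possible selections.
Selections with no left-handers (all right-handers): C(8,8) = 1.
Probability = 1/6435.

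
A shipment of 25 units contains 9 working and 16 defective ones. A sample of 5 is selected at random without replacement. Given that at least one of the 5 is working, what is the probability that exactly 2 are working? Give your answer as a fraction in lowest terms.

160/387

Work in counts. Selections with at least one working: C(25,5) − C(16,5) = 53130 − 4368 = 48762.
Of those, selections where exactly 2 are working: C(9,2)·C(16,3) = 36·560 = 20160.
Conditional probability = 20160/48762 = 160/387.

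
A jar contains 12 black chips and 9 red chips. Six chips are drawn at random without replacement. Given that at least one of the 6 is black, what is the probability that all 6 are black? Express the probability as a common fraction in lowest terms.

11/645

Work in counts. Selections with at least one black: C(21,6) − C(9,6) = 54264 − 84 = 54180.
Of those, selections where all 6 are black: C(12,6) = 924.
Conditional probability = 924/54180 = 11/645.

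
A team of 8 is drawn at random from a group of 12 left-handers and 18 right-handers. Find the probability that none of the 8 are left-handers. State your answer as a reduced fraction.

374/50025

There are C(30,8) = 5852925 possible selections.
Selections with no left-handers (all right-handers): C(18,8) = 43758.
Probability = 43758/5852925 = 374/50025.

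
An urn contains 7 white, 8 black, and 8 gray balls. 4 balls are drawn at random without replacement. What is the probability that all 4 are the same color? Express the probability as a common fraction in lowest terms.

There are C(23,4) = 8855 ways to draw 4 balls.
All same color: C(7,4) + C(8,4) + C(8,4) = 35 + 70 + 70 = 175.
Probability = 175/8855 = 5/253.

5/253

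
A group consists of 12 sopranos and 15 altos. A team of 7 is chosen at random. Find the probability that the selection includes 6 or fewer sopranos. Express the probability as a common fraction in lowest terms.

There are C(27,7) = 888030 ways to choose the 7.
The complement is exactly 7 sopranos: C(12,7)·C(15,0) = 792.
Probability = 1 − 792/888030 = 887238/888030 = 4481/4485.

4481/4485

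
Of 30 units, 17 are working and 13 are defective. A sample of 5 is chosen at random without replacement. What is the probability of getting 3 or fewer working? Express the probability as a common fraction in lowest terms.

193/261

Total selections: C(30,5) = 142506.
Count the complement (more than 3 working): C(17,4)·C(13,1) + C(17,5)·C(13,0) = 30940 + 6188 = 37128.
Probability = 1 − 37128/142506 = 105378/142506 = 193/261.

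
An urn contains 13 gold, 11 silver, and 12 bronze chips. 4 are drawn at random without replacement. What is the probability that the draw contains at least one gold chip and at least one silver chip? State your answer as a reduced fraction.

There are C(36,4) = 58905 possible draws.
By inclusion-exclusion on the complements, draws missing all gold or all silver: C(23,4) + C(25,4) − C(12,4) = 8855 + 12650 − 495 = 21010.
So draws with at least one of each: 58905 − 21010 = 37895, probability 37895/58905 = 689/1071.

689/1071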